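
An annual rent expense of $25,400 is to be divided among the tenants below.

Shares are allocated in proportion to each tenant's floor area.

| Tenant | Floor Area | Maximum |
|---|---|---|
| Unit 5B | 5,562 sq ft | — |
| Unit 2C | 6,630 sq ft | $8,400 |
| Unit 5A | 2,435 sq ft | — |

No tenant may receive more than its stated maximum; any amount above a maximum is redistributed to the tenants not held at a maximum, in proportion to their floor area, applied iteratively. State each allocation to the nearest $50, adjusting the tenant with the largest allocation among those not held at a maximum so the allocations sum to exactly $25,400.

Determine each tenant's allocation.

Combined floor area = 14,627.
Proportional shares (ignoring caps): Unit 5B 9,658.49; Unit 2C 11,513.09; Unit 5A 4,228.41.
Held at cap: Unit 2C ($8,400); remaining pool $17,000 reallocated over remaining floor area 7,997.
Remaining shares: Unit 5B 11,823.68 → $11,800; Unit 5A 5,176.32 → $5,200.

Unit 5B: $11,800 | Unit 2C: $8,400 | Unit 5A: $5,200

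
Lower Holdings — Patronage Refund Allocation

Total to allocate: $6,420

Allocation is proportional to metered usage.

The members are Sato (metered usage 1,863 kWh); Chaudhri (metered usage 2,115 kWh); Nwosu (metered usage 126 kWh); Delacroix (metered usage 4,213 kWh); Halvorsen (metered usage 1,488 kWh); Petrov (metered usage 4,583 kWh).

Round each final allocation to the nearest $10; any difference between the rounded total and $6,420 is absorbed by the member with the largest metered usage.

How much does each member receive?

Total metered usage = 14,388.
Unrounded shares: Sato 1,863/14,388 × $6,420 = 831.28; Chaudhri 2,115/14,388 × $6,420 = 943.72; Nwosu 126/14,388 × $6,420 = 56.22; Delacroix 4,213/14,388 × $6,420 = 1,879.86; Halvorsen 1,488/14,388 × $6,420 = 663.95; Petrov 4,583/14,388 × $6,420 = 2,044.96.
Rounded to nearest $10: Sato $830; Chaudhri $940; Nwosu $60; Delacroix $1,880; Halvorsen $660; Petrov $2,040. Sum = $6,410.
Difference $6,420 − $6,410 = +$10 applied to largest metered usage (Petrov): Petrov becomes $2,050.

Sato: $830 · Chaudhri: $940 · Nwosu: $60 · Delacroix: $1,880 · Halvorsen: $660 · Petrov: $2,050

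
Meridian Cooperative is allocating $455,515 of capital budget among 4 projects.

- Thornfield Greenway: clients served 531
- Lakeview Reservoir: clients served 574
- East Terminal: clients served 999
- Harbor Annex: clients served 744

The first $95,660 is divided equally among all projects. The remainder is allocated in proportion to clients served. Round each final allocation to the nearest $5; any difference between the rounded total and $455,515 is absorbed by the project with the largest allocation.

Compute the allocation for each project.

Equal tier: $95,660 ÷ 4 = $23,915 apiece.
Remainder $359,855 by clients served (total 2,848): Thornfield Greenway 67,093.75 → $67,095; Lakeview Reservoir 72,526.96 → $72,525; East Terminal 126,227.23 → $126,225; Harbor Annex 94,007.06 → $94,005.
Rounding difference +$5 on remainder applied to East Terminal.
Totals: Thornfield Greenway $23,915 + $67,095 = $91,010; Lakeview Reservoir $23,915 + $72,525 = $96,440; East Terminal $23,915 + $126,230 = $150,145; Harbor Annex $23,915 + $94,005 = $117,920.

Thornfield Greenway: $91,010 · Lakeview Reservoir: $96,440 · East Terminal: $150,145 · Harbor Annex: $117,920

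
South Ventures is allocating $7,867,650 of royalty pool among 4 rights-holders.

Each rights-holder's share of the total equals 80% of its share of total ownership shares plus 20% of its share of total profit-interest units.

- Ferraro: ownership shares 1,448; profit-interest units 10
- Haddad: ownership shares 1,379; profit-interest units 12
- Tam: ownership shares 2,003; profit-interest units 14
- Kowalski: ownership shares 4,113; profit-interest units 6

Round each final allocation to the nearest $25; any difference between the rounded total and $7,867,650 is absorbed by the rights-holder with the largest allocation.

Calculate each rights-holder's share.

Ownership shares total 8,943; profit-interest units total 42.
Blended shares (80% ownership shares + 20% profit-interest units): Ferraro 0.1772; Haddad 0.1805; Tam 0.2458; Kowalski 0.3965.
Pro-rata amounts: Ferraro 1,393,758.33; Haddad 1,420,125.84; Tam 1,934,229.60; Kowalski 3,119,536.23.
Rounded to nearest $25: Ferraro $1,393,750; Haddad $1,420,125; Tam $1,934,225; Kowalski $3,119,525. Sum = $7,867,625.
Difference $7,867,650 − $7,867,625 = +$25 applied to largest allocation (Kowalski): Kowalski becomes $3,119,550.

Ferraro: $1,393,750 · Haddad: $1,420,125 · Tam: $1,934,225 · Kowalski: $3,119,550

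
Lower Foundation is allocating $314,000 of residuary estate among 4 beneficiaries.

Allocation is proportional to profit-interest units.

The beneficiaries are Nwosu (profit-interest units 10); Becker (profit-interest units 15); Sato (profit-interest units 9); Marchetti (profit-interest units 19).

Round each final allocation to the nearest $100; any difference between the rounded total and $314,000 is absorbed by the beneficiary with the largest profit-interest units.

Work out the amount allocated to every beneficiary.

Nwosu: $59,200; Becker: $88,900; Sato: $53,300; Marchetti: $112,600

Combined profit-interest units = 10 + 15 + 9 + 19 = 53.
Unrounded shares: Nwosu 59,245.28; Becker 88,867.92; Sato 53,320.75; Marchetti 112,566.04.
Rounded to nearest $100: Nwosu $59,200; Becker $88,900; Sato $53,300; Marchetti $112,600. Sum = $314,000.
Sum already equals the total — no adjustment.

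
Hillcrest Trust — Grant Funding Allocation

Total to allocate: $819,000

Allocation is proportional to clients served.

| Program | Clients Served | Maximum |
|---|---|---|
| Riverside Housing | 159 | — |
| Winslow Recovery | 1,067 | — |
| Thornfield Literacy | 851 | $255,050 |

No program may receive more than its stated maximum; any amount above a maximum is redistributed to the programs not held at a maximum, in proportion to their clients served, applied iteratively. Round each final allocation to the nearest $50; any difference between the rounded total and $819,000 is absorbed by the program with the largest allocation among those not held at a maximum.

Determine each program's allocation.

Riverside Housing: $73,150 · Winslow Recovery: $490,800 · Thornfield Literacy: $255,050

Sum of clients served: 2,077.
Proportional shares (ignoring caps): Riverside Housing 62,696.68; Winslow Recovery 420,738.08; Thornfield Literacy 335,565.24.
Capped: Thornfield Literacy ($255,050); residual $563,950 reallocated over remaining clients served 1,226.
Redistributed shares: Riverside Housing 73,138.70 → $73,150; Winslow Recovery 490,811.30 → $490,800.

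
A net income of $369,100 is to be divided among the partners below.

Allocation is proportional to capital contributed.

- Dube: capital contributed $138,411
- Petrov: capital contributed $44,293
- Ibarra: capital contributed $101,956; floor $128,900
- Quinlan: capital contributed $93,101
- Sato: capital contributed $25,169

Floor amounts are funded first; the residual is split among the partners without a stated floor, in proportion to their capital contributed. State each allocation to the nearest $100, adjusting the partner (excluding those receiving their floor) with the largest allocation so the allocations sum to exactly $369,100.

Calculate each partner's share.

Dube: $110,500 · Petrov: $35,300 · Ibarra: $128,900 · Quinlan: $74,300 · Sato: $20,100

Minimums first: Ibarra $128,900. Balance $240,200.
Balance split over remaining capital contributed 300,974: Dube 110,462.44 → $110,500; Petrov 35,349.16 → $35,300; Quinlan 74,301.63 → $74,300; Sato 20,086.76 → $20,100.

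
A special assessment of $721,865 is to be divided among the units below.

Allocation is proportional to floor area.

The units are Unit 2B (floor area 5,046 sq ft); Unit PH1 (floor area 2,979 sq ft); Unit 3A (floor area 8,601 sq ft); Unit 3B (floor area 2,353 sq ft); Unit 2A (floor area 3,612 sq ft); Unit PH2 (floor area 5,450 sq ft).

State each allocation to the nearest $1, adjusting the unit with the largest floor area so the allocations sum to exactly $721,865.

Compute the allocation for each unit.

Total floor area = 28,041.
Proportional shares: Unit 2B 5,046/28,041 × $721,865 = 129,900.17; Unit PH1 2,979/28,041 × $721,865 = 76,688.99; Unit 3A 8,601/28,041 × $721,865 = 221,417.24; Unit 3B 2,353/28,041 × $721,865 = 60,573.74; Unit 2A 3,612/28,041 × $721,865 = 92,984.43; Unit PH2 5,450/28,041 × $721,865 = 140,300.43.
At nearest $1: Unit 2B $129,900; Unit PH1 $76,689; Unit 3A $221,417; Unit 3B $60,574; Unit 2A $92,984; Unit PH2 $140,300. Sum = $721,864.
Difference $721,865 − $721,864 = +$1 applied to largest floor area (Unit 3A): Unit 3A becomes $221,418.

Unit 2B: $129,900; Unit PH1: $76,689; Unit 3A: $221,418; Unit 3B: $60,574; Unit 2A: $92,984; Unit PH2: $140,300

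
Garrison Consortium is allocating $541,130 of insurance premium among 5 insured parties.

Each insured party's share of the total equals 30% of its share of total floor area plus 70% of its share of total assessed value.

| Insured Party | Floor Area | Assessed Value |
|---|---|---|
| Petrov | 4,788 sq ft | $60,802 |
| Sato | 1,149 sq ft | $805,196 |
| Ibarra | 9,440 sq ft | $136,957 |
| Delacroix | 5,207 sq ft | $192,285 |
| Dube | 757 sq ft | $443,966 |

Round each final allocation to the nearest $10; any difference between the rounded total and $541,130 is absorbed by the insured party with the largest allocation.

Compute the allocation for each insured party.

Floor area total 21,341; assessed value total 1,639,206.
Composite weights (30% floor area + 70% assessed value): Petrov 0.0933; Sato 0.3600; Ibarra 0.1912; Delacroix 0.1553; Dube 0.2002.
Raw shares: Petrov 50,472.12; Sato 194,806.64; Ibarra 103,457.50; Delacroix 84,042.77; Dube 108,350.98.
Rounded to nearest $10: Petrov $50,470; Sato $194,810; Ibarra $103,460; Delacroix $84,040; Dube $108,350. Sum = $541,130.
Sum already equals the total — no adjustment.

Petrov: $50,470; Sato: $194,810; Ibarra: $103,460; Delacroix: $84,040; Dube: $108,350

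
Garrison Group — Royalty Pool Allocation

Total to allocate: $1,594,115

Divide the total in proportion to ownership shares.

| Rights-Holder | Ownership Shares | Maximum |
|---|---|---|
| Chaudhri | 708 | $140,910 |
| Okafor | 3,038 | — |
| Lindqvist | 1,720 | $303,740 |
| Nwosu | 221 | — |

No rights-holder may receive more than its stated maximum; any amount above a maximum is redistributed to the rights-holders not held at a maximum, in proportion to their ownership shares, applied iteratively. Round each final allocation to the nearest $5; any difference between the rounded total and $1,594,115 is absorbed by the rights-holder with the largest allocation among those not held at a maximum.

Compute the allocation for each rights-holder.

Chaudhri: $140,910 | Okafor: $1,071,515 | Lindqvist: $303,740 | Nwosu: $77,950

Combined ownership shares = 5,687.
Pro-rata shares before constraints: Chaudhri 198,458.49; Okafor 851,577.52; Lindqvist 482,130.79; Nwosu 61,948.20.
Held at cap: Chaudhri ($140,910), Lindqvist ($303,740); residual $1,149,465 reallocated over remaining ownership shares 3,259.
Remaining shares: Okafor 1,071,517.24 → $1,071,515; Nwosu 77,947.76 → $77,950.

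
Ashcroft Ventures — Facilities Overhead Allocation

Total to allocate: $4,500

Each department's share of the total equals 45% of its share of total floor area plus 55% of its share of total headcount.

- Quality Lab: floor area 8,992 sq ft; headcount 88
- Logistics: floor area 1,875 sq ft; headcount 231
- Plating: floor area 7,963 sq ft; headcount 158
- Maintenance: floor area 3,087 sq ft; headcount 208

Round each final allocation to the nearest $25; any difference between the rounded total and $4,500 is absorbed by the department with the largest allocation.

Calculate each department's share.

Quality Lab: $1,150 · Logistics: $1,000 · Plating: $1,325 · Maintenance: $1,025

Totals — floor area 21,917, headcount 685.
Combined weights (45% floor area + 55% headcount): Quality Lab 0.2553; Logistics 0.2240; Plating 0.2904; Maintenance 0.2304.
Raw shares: Quality Lab 1,148.76; Logistics 1,007.87; Plating 1,306.61; Maintenance 1,036.75.
After rounding ($25): Quality Lab $1,150; Logistics $1,000; Plating $1,300; Maintenance $1,025. Sum = $4,475.
Difference $4,500 − $4,475 = +$25 applied to largest allocation (Plating): Plating becomes $1,325.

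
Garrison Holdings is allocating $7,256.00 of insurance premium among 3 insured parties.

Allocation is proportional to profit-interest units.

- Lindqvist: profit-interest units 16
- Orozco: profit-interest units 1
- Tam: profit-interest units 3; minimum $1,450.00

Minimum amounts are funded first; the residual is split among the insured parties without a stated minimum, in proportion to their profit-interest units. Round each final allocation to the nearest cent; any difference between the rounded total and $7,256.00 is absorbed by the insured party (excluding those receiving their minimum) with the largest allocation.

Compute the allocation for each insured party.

Minimums first: Tam $1,450.00. Residual $5,806.00.
Residual split over remaining profit-interest units 17: Lindqvist 5,464.4706 → $5,464.47; Orozco 341.5294 → $341.53.

Lindqvist: $5,464.47 | Orozco: $341.53 | Tam: $1,450.00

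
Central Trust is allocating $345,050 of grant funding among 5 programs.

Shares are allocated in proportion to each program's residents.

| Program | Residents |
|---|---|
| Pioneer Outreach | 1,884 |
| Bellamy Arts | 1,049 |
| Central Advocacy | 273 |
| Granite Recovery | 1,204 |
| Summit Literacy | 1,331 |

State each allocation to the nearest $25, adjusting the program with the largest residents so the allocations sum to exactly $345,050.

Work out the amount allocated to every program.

Pioneer Outreach: $113,225; Bellamy Arts: $63,050; Central Advocacy: $16,400; Granite Recovery: $72,375; Summit Literacy: $80,000

Total residents = 1,884 + 1,049 + 273 + 1,204 + 1,331 = 5,741.
Raw shares: Pioneer Outreach 113,233.62; Bellamy Arts 63,047.81; Central Advocacy 16,408.06; Granite Recovery 72,363.73; Summit Literacy 79,996.79.
At nearest $25: Pioneer Outreach $113,225; Bellamy Arts $63,050; Central Advocacy $16,400; Granite Recovery $72,375; Summit Literacy $80,000. Sum = $345,050.
No rounding difference to absorb.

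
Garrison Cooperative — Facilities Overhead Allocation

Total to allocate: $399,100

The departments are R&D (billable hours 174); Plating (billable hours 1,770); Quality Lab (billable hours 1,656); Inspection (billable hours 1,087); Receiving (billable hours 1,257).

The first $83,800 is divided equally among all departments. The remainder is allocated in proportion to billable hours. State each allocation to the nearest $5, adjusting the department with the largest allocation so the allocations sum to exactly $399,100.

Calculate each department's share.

R&D: $25,990 · Plating: $110,645 · Quality Lab: $104,605 · Inspection: $74,420 · Receiving: $83,440

First tranche $83,800 split equally: $16,760 each.
Remainder $315,300 by billable hours (total 5,944): R&D 9,229.85 → $9,230; Plating 93,889.80 → $93,890; Quality Lab 87,842.66 → $87,845; Inspection 57,660.01 → $57,660; Receiving 66,677.67 → $66,680.
Rounding difference −$5 on remainder applied to Plating.
Totals: R&D $16,760 + $9,230 = $25,990; Plating $16,760 + $93,885 = $110,645; Quality Lab $16,760 + $87,845 = $104,605; Inspection $16,760 + $57,660 = $74,420; Receiving $16,760 + $66,680 = $83,440.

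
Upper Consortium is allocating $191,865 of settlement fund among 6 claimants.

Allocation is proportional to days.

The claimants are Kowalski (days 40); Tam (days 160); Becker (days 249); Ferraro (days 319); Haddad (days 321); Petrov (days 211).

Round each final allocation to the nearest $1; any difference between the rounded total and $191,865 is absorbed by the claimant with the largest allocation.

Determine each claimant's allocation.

Kowalski: $5,904 | Tam: $23,614 | Becker: $36,750 | Ferraro: $47,081 | Haddad: $47,375 | Petrov: $31,141

Sum of days: 1,300.
Raw shares: Kowalski 40/1,300 × $191,865 = 5,903.54; Tam 160/1,300 × $191,865 = 23,614.15; Becker 249/1,300 × $191,865 = 36,749.53; Ferraro 319/1,300 × $191,865 = 47,080.72; Haddad 321/1,300 × $191,865 = 47,375.90; Petrov 211/1,300 × $191,865 = 31,141.17.
At nearest $1: Kowalski $5,904; Tam $23,614; Becker $36,750; Ferraro $47,081; Haddad $47,376; Petrov $31,141. Sum = $191,866.
Difference $191,865 − $191,866 = −$1 applied to largest allocation (Haddad): Haddad becomes $47,375.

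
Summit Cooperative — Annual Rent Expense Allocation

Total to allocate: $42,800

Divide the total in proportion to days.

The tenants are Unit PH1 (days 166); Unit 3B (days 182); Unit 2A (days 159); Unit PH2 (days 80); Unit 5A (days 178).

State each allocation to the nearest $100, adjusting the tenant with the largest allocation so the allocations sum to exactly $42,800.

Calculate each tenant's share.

Combined days = 765.
Raw shares: Unit PH1 166/765 × $42,800 = 9,287.32; Unit 3B 182/765 × $42,800 = 10,182.48; Unit 2A 159/765 × $42,800 = 8,895.69; Unit PH2 80/765 × $42,800 = 4,475.82; Unit 5A 178/765 × $42,800 = 9,958.69.
Rounded to nearest $100: Unit PH1 $9,300; Unit 3B $10,200; Unit 2A $8,900; Unit PH2 $4,500; Unit 5A $10,000. Sum = $42,900.
Difference $42,800 − $42,900 = −$100 applied to largest allocation (Unit 3B): Unit 3B becomes $10,100.

Unit PH1: $9,300; Unit 3B: $10,100; Unit 2A: $8,900; Unit PH2: $4,500; Unit 5A: $10,000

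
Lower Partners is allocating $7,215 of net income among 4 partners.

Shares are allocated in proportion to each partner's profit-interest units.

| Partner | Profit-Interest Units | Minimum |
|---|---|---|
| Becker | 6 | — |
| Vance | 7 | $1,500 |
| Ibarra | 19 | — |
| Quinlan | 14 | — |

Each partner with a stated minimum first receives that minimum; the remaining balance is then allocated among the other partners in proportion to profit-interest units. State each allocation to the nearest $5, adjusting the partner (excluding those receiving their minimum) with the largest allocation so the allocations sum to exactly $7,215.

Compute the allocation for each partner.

Guaranteed amounts: Vance $1,500. Residual $5,715.
Residual split over remaining profit-interest units 39: Becker 879.23 → $880; Ibarra 2,784.23 → $2,785; Quinlan 2,051.54 → $2,050.

Becker: $880 | Vance: $1,500 | Ibarra: $2,785 | Quinlan: $2,050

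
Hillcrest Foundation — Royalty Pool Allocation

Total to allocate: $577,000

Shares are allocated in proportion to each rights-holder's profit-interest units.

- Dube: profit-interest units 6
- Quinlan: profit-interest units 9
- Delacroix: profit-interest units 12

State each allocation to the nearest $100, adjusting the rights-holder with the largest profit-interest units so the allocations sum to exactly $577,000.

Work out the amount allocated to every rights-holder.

Dube: $128,200 · Quinlan: $192,300 · Delacroix: $256,500

Profit-interest units total: 27.
Pro-rata amounts: Dube 6/27 × $577,000 = 128,222.22; Quinlan 9/27 × $577,000 = 192,333.33; Delacroix 12/27 × $577,000 = 256,444.44.
At nearest $100: Dube $128,200; Quinlan $192,300; Delacroix $256,400. Sum = $576,900.
Difference $577,000 − $576,900 = +$100 applied to largest profit-interest units (Delacroix): Delacroix becomes $256,500.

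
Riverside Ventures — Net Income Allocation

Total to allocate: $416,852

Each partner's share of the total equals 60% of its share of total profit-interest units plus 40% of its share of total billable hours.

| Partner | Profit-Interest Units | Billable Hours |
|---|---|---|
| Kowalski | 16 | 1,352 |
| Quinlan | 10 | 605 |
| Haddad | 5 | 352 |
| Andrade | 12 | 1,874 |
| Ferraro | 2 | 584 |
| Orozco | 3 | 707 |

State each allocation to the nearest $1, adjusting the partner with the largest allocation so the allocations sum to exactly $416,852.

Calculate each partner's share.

Kowalski: $124,553; Quinlan: $70,535; Haddad: $36,775; Andrade: $119,611; Ferraro: $28,210; Orozco: $37,168

Totals — profit-interest units 48, billable hours 5,474.
Composite weights (60% profit-interest units + 40% billable hours): Kowalski 0.2988; Quinlan 0.1692; Haddad 0.0882; Andrade 0.2869; Ferraro 0.0677; Orozco 0.0892.
Pro-rata amounts: Kowalski 124,553.00; Quinlan 70,535.11; Haddad 36,775.35; Andrade 119,610.78; Ferraro 28,210.23; Orozco 37,167.53.
Rounded to nearest $1: Kowalski $124,553; Quinlan $70,535; Haddad $36,775; Andrade $119,611; Ferraro $28,210; Orozco $37,168. Sum = $416,852.
Sum already equals the total — no adjustment.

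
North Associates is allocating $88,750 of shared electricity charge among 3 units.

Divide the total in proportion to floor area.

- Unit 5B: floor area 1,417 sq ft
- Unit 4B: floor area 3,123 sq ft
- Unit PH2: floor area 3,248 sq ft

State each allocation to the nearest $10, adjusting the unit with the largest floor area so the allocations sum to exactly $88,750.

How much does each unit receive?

Floor area total: 1,417 + 3,123 + 3,248 = 7,788.
Raw shares: Unit 5B 16,147.76; Unit 4B 35,588.89; Unit PH2 37,013.35.
Rounded to nearest $10: Unit 5B $16,150; Unit 4B $35,590; Unit PH2 $37,010. Sum = $88,750.
Sum already equals the total — no adjustment.

Unit 5B: $16,150; Unit 4B: $35,590; Unit PH2: $37,010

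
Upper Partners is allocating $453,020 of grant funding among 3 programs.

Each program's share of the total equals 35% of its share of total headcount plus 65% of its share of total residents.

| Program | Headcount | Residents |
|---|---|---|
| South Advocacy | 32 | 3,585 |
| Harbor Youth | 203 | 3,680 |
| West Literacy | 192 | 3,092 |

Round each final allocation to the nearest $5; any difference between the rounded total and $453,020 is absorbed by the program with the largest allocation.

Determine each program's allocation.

Totals — headcount 427, residents 10,357.
Blended shares (35% headcount + 65% residents): South Advocacy 0.2512; Harbor Youth 0.3973; West Literacy 0.3514.
Raw shares: South Advocacy 113,808.71; Harbor Youth 180,006.75; West Literacy 159,204.54.
After rounding ($5): South Advocacy $113,810; Harbor Youth $180,005; West Literacy $159,205. Sum = $453,020.
Sum already equals the total — no adjustment.

South Advocacy: $113,810; Harbor Youth: $180,005; West Literacy: $159,205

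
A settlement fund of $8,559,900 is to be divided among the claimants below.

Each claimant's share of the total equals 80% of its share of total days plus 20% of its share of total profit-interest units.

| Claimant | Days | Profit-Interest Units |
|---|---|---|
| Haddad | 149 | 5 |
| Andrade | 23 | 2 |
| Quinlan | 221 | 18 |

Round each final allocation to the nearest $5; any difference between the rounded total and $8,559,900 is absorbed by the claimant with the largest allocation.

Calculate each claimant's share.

Days total 393; profit-interest units total 25.
Composite weights (80% days + 20% profit-interest units): Haddad 0.3433; Andrade 0.0628; Quinlan 0.5939.
Pro-rata amounts: Haddad 2,938,681.19; Andrade 537,727.25; Quinlan 5,083,491.55.
After rounding ($5): Haddad $2,938,680; Andrade $537,725; Quinlan $5,083,490. Sum = $8,559,895.
Difference $8,559,900 − $8,559,895 = +$5 applied to largest allocation (Quinlan): Quinlan becomes $5,083,495.

Haddad: $2,938,680 | Andrade: $537,725 | Quinlan: $5,083,495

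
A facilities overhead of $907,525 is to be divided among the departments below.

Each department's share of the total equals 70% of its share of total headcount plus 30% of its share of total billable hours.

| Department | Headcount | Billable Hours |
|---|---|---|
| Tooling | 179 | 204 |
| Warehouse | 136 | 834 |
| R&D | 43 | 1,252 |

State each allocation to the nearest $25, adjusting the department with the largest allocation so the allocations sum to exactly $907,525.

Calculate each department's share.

Totals — headcount 358, billable hours 2,290.
Composite weights (70% headcount + 30% billable hours): Tooling 0.3767; Warehouse 0.3752; R&D 0.2481.
Raw shares: Tooling 341,887.26; Warehouse 340,484.71; R&D 225,153.03.
At nearest $25: Tooling $341,875; Warehouse $340,475; R&D $225,150. Sum = $907,500.
Difference $907,525 − $907,500 = +$25 applied to largest allocation (Tooling): Tooling becomes $341,900.

Tooling: $341,900 | Warehouse: $340,475 | R&D: $225,150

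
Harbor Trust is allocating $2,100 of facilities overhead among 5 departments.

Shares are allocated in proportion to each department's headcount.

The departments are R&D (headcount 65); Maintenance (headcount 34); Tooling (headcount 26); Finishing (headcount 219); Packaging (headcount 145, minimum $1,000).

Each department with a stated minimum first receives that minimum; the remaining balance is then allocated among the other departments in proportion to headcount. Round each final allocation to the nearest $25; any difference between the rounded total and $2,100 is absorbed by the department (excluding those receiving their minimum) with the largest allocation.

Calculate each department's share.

R&D: $200; Maintenance: $100; Tooling: $75; Finishing: $725; Packaging: $1,000

Fund the minimums — Packaging $1,000. Remaining pool $1,100.
Remaining pool split over remaining headcount 344: R&D 207.85 → $200; Maintenance 108.72 → $100; Tooling 83.14 → $75; Finishing 700.29 → $700.
Rounding difference +$25 applied to Finishing → $725.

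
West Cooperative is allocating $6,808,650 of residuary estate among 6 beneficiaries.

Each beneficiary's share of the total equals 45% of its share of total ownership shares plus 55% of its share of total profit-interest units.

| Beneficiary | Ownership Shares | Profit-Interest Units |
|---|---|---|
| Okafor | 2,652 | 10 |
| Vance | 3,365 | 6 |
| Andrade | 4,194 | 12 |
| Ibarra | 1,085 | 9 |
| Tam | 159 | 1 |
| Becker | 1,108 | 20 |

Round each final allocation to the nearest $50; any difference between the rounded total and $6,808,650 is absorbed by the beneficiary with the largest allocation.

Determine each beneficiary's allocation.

Okafor: $1,292,400; Vance: $1,208,050; Andrade: $1,797,650; Ibarra: $845,700; Tam: $103,350; Becker: $1,561,500

Ownership shares total 12,563; profit-interest units total 58.
Blended shares (45% ownership shares + 55% profit-interest units): Okafor 0.1898; Vance 0.1774; Andrade 0.2640; Ibarra 0.1242; Tam 0.0152; Becker 0.2293.
Unrounded shares: Okafor 1,292,423.53; Vance 1,208,052.42; Andrade 1,797,619.50; Ibarra 845,695.28; Tam 103,342.06; Becker 1,561,517.20.
Rounded to nearest $50: Okafor $1,292,400; Vance $1,208,050; Andrade $1,797,600; Ibarra $845,700; Tam $103,350; Becker $1,561,500. Sum = $6,808,600.
Difference $6,808,650 − $6,808,600 = +$50 applied to largest allocation (Andrade): Andrade becomes $1,797,650.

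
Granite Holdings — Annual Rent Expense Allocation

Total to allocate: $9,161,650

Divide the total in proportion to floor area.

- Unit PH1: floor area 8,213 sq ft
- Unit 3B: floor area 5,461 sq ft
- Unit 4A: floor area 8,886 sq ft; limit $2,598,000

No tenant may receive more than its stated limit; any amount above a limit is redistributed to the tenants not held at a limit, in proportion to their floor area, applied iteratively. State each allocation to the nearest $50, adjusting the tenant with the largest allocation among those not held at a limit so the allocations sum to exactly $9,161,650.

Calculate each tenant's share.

Unit PH1: $3,942,300; Unit 3B: $2,621,350; Unit 4A: $2,598,000

Combined floor area = 22,560.
Proportional shares (ignoring caps): Unit PH1 3,335,311.68; Unit 3B 2,217,720.33; Unit 4A 3,608,617.99.
Held at cap: Unit 4A ($2,598,000); balance $6,563,650 reallocated over remaining floor area 13,674.
Remaining shares: Unit PH1 3,942,318.08 → $3,942,300; Unit 3B 2,621,331.92 → $2,621,350.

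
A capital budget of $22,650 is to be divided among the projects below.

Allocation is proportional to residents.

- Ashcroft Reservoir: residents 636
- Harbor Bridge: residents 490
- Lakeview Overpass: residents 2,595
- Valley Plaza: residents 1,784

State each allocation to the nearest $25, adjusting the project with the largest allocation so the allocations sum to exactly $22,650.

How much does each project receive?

Ashcroft Reservoir: $2,625; Harbor Bridge: $2,025; Lakeview Overpass: $10,650; Valley Plaza: $7,350

Sum of residents: 5,505.
Pro-rata amounts: Ashcroft Reservoir 636/5,505 × $22,650 = 2,616.78; Harbor Bridge 490/5,505 × $22,650 = 2,016.08; Lakeview Overpass 2,595/5,505 × $22,650 = 10,676.98; Valley Plaza 1,784/5,505 × $22,650 = 7,340.16.
Rounded to nearest $25: Ashcroft Reservoir $2,625; Harbor Bridge $2,025; Lakeview Overpass $10,675; Valley Plaza $7,350. Sum = $22,675.
Difference $22,650 − $22,675 = −$25 applied to largest allocation (Lakeview Overpass): Lakeview Overpass becomes $10,650.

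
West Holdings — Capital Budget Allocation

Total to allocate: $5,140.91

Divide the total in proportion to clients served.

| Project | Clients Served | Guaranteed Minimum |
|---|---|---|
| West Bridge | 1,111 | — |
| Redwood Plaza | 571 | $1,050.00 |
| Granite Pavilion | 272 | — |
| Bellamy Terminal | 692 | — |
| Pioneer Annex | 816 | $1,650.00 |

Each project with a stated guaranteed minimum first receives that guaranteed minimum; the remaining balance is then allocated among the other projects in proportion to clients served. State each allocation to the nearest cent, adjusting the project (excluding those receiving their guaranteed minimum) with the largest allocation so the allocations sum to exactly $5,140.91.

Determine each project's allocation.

West Bridge: $1,306.91 · Redwood Plaza: $1,050.00 · Granite Pavilion: $319.97 · Bellamy Terminal: $814.03 · Pioneer Annex: $1,650.00

Minimums first: Redwood Plaza $1,050.00; Pioneer Annex $1,650.00. Balance $2,440.91.
Balance split over remaining clients served 2,075: West Bridge 1,306.9161 → $1,306.92; Granite Pavilion 319.9651 → $319.97; Bellamy Terminal 814.0288 → $814.03.
Rounding difference −$0.01 applied to West Bridge → $1,306.91.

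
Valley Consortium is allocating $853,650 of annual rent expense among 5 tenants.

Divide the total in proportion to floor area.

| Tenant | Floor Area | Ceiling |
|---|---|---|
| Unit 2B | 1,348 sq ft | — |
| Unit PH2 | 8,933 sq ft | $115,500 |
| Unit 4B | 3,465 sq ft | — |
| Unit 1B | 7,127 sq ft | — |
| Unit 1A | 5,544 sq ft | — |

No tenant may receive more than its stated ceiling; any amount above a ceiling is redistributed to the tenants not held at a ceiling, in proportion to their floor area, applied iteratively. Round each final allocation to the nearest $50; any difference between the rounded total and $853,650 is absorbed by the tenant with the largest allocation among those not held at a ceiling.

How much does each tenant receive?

Unit 2B: $56,900 · Unit PH2: $115,500 · Unit 4B: $146,300 · Unit 1B: $300,900 · Unit 1A: $234,050

Total floor area = 26,417.
Unconstrained shares: Unit 2B 43,559.84; Unit PH2 288,664.70; Unit 4B 111,969.46; Unit 1B 230,304.86; Unit 1A 179,151.14.
Capped: Unit PH2 ($115,500); balance $738,150 reallocated over remaining floor area 17,484.
Shares after redistribution: Unit 2B 56,910.67 → $56,900; Unit 4B 146,287.45 → $146,300; Unit 1B 300,891.96 → $300,900; Unit 1A 234,059.92 → $234,050.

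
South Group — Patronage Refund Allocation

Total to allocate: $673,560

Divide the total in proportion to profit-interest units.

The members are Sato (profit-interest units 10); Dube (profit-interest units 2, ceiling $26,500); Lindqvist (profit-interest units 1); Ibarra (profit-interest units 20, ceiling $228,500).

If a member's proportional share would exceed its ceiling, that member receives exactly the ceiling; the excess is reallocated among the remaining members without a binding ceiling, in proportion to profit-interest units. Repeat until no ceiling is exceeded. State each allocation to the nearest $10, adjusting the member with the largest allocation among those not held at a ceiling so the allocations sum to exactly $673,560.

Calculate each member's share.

Total profit-interest units = 33.
Pro-rata shares before constraints: Sato 204,109.09; Dube 40,821.82; Lindqvist 20,410.91; Ibarra 408,218.18.
Cap binds for Dube ($26,500), Ibarra ($228,500); balance $418,560 reallocated over remaining profit-interest units 11.
Redistributed shares: Sato 380,509.09 → $380,510; Lindqvist 38,050.91 → $38,050.

Sato: $380,510 | Dube: $26,500 | Lindqvist: $38,050 | Ibarra: $228,500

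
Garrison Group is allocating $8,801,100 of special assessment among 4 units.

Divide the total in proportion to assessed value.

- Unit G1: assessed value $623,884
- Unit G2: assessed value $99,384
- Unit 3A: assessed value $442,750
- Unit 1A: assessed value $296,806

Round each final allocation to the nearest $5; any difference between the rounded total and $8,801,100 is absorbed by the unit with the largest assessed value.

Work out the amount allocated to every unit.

Unit G1: $3,753,610 · Unit G2: $597,945 · Unit 3A: $2,663,810 · Unit 1A: $1,785,735

Assessed value total: 1,462,824.
Unrounded shares: Unit G1 623,884/1,462,824 × $8,801,100 = 3,753,606.36; Unit G2 99,384/1,462,824 × $8,801,100 = 597,945.15; Unit 3A 442,750/1,462,824 × $8,801,100 = 2,663,811.25; Unit 1A 296,806/1,462,824 × $8,801,100 = 1,785,737.24.
At nearest $5: Unit G1 $3,753,605; Unit G2 $597,945; Unit 3A $2,663,810; Unit 1A $1,785,735. Sum = $8,801,095.
Difference $8,801,100 − $8,801,095 = +$5 applied to largest assessed value (Unit G1): Unit G1 becomes $3,753,610.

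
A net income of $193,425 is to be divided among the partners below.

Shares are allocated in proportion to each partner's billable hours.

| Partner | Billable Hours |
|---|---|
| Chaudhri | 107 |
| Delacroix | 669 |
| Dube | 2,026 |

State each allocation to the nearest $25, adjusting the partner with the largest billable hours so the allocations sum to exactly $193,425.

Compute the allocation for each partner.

Sum of billable hours: 107 + 669 + 2,026 = 2,802.
Pro-rata amounts: Chaudhri 7,386.32; Delacroix 46,181.77; Dube 139,856.91.
After rounding ($25): Chaudhri $7,375; Delacroix $46,175; Dube $139,850. Sum = $193,400.
Difference $193,425 − $193,400 = +$25 applied to largest billable hours (Dube): Dube becomes $139,875.

Chaudhri: $7,375 | Delacroix: $46,175 | Dube: $139,875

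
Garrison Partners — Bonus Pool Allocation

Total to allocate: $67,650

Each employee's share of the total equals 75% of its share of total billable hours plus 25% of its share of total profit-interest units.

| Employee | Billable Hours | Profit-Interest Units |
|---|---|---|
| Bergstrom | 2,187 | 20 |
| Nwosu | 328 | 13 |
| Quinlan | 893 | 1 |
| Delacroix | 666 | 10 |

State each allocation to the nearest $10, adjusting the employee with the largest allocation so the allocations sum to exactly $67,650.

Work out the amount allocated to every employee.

Bergstrom: $34,920 | Nwosu: $9,080 | Quinlan: $11,510 | Delacroix: $12,140

Billable hours total 4,074; profit-interest units total 44.
Composite weights (75% billable hours + 25% profit-interest units): Bergstrom 0.5163; Nwosu 0.1342; Quinlan 0.1701; Delacroix 0.1794.
Raw shares: Bergstrom 34,924.35; Nwosu 9,081.78; Quinlan 11,505.78; Delacroix 12,138.10.
At nearest $10: Bergstrom $34,920; Nwosu $9,080; Quinlan $11,510; Delacroix $12,140. Sum = $67,650.
Sum already equals the total — no adjustment.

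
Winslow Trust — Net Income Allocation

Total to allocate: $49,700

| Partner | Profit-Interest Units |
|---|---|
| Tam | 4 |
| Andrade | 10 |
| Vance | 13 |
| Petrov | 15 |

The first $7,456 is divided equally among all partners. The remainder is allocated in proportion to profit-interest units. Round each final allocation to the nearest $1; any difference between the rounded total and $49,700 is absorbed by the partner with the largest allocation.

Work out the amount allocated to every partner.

Tam: $5,887 | Andrade: $11,922 | Vance: $14,940 | Petrov: $16,951

$7,456 shared equally gives $1,864 per partner.
Remainder $42,244 by profit-interest units (total 42): Tam 4,023.24 → $4,023; Andrade 10,058.10 → $10,058; Vance 13,075.52 → $13,076; Petrov 15,087.14 → $15,087.
Totals: Tam $1,864 + $4,023 = $5,887; Andrade $1,864 + $10,058 = $11,922; Vance $1,864 + $13,076 = $14,940; Petrov $1,864 + $15,087 = $16,951.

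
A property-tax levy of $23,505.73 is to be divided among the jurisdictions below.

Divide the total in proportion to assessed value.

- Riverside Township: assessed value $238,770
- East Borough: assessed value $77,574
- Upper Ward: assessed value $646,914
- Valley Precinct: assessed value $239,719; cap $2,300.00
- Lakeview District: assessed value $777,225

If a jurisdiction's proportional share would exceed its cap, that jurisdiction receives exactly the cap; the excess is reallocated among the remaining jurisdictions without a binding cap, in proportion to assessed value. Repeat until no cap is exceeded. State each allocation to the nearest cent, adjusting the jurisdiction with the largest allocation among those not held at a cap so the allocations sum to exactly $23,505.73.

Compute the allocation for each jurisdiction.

Assessed value total: 1,980,202.
Pro-rata shares before constraints: Riverside Township 2,834.2882; East Borough 920.8321; Upper Ward 7,679.1084; Valley Precinct 2,845.5532; Lakeview District 9,225.9482.
Held at cap: Valley Precinct ($2,300.00); balance $21,205.73 reallocated over remaining assessed value 1,740,483.
Remaining shares: Riverside Township 2,909.1305 → $2,909.13; East Borough 945.1476 → $945.15; Upper Ward 7,881.8831 → $7,881.88; Lakeview District 9,469.5688 → $9,469.57.

Riverside Township: $2,909.13 · East Borough: $945.15 · Upper Ward: $7,881.88 · Valley Precinct: $2,300.00 · Lakeview District: $9,469.57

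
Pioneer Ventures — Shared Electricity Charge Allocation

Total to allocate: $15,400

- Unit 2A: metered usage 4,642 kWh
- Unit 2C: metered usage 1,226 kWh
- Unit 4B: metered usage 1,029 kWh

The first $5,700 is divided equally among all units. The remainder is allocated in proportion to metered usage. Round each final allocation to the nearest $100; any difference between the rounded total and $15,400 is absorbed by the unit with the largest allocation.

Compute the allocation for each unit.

Unit 2A: $8,500 | Unit 2C: $3,600 | Unit 4B: $3,300

First tranche $5,700 split equally: $1,900 each.
Remainder $9,700 by metered usage (total 6,897): Unit 2A 6,528.55 → $6,500; Unit 2C 1,724.26 → $1,700; Unit 4B 1,447.19 → $1,400.
Rounding difference +$100 on remainder applied to Unit 2A.
Totals: Unit 2A $1,900 + $6,600 = $8,500; Unit 2C $1,900 + $1,700 = $3,600; Unit 4B $1,900 + $1,400 = $3,300.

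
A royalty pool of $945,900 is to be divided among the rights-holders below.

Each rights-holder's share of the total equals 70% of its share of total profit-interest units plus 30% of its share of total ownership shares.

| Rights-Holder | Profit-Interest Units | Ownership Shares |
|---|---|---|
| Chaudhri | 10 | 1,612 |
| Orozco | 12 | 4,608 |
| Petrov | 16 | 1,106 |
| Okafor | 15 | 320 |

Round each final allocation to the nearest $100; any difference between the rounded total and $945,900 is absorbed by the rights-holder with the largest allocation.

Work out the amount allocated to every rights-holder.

Chaudhri: $184,800 | Orozco: $320,900 | Petrov: $240,900 | Okafor: $199,300

Totals — profit-interest units 53, ownership shares 7,646.
Combined weights (70% profit-interest units + 30% ownership shares): Chaudhri 0.1953; Orozco 0.3393; Petrov 0.2547; Okafor 0.2107.
Proportional shares: Chaudhri 184,757.19; Orozco 320,935.34; Petrov 240,935.86; Okafor 199,271.61.
After rounding ($100): Chaudhri $184,800; Orozco $320,900; Petrov $240,900; Okafor $199,300. Sum = $945,900.
Rounded total matches; no reconciliation needed.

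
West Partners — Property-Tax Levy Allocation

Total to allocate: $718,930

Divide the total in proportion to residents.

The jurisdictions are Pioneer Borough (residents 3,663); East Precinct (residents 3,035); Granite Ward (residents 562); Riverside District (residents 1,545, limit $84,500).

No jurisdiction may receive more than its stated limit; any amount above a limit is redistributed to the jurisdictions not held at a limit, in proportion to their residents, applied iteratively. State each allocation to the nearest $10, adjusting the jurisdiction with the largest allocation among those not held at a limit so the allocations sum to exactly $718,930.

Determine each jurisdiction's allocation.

Pioneer Borough: $320,100 | East Precinct: $265,220 | Granite Ward: $49,110 | Riverside District: $84,500

Total residents = 8,805.
Pro-rata shares before constraints: Pioneer Borough 299,084.68; East Precinct 247,808.35; Granite Ward 45,887.41; Riverside District 126,149.56.
Cap binds for Riverside District ($84,500); balance $634,430 reallocated over remaining residents 7,260.
Remaining shares: Pioneer Borough 320,098.77 → $320,100; East Precinct 265,219.70 → $265,220; Granite Ward 49,111.52 → $49,110.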